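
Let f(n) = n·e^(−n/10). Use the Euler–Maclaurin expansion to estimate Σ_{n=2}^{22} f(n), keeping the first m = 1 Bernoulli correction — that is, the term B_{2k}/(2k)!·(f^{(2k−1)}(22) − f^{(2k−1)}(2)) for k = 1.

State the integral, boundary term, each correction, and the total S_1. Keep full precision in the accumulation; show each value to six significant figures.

∫_2^22 x·e^(−x/10) dx evaluates to 62.7907.
Boundary: ½(f(2) + f(22)) = ½(1.63746 + 2.43767) = 2.03757.
So far: 64.8282.
Correction k=1: B_{2}/2! · (f^{(1)}(22) − f^{(1)}(2)) = 1/12 · (-0.132964 − 0.654985) = -0.0656624.

S_1 ≈ 64.7626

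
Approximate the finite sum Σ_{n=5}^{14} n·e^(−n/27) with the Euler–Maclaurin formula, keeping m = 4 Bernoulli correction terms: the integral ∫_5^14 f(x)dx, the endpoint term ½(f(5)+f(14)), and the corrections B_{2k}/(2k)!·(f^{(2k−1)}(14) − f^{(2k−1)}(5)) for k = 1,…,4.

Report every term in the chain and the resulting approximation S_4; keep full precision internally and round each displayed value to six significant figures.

Integral: ∫_5^14 x·e^(−x/27) dx = 58.8312.
Endpoint term: (f(5) + f(14))/2 = (4.15475 + 8.33563)/2 = 6.24519.
So far: 65.0763.
Correction k=1: B_{2}/2! · (f^{(1)}(14) − f^{(1)}(5)) = 1/12 · (0.286675 − 0.677071) = -0.0325330.
After k=1: 65.0438.
Correction k=2: B_{4}/4! · (f^{(3)}(14) − f^{(3)}(5)) = −1/720 · (0.00202672 − 0.00320847) = 1.64131e-06.
After k=2: 65.0438.
Correction k=3: B_{6}/6! · (f^{(5)}(14) − f^{(5)}(5)) = 1/30240 · (5.02085e-06 − 7.52835e-06) = -8.29200e-11.
After k=3: 65.0438.
Correction k=4: B_{8}/8! · (f^{(7)}(14) − f^{(7)}(5)) = −1/1209600 · (9.96098e-09 − 1.46166e-08) = 3.84890e-15.

S_4 ≈ 65.0438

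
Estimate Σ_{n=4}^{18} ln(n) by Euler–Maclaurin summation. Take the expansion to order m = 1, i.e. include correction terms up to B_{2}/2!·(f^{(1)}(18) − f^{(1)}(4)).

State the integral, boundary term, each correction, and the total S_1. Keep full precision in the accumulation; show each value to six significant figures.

S_1 ≈ 34.6036

Integral: ∫_4^18 ln(x) dx = 32.4815.
Endpoint term: (f(4) + f(18))/2 = (1.38629 + 2.89037)/2 = 2.13833.
Running total after boundary: 34.6198.
Correction k=1: B_{2}/2! · (f^{(1)}(18) − f^{(1)}(4)) = 1/12 · (0.0555556 − 0.250000) = -0.0162037.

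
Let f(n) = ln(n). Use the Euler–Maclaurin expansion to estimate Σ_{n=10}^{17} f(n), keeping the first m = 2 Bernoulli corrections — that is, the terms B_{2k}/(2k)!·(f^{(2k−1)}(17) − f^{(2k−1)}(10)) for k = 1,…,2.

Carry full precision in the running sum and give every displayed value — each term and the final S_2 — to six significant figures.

The integral term ∫_10^17 ln(x) dx = 18.1388.
Endpoint term: (f(10) + f(17))/2 = (2.30259 + 2.83321)/2 = 2.56790.
So far: 20.7067.
k=1: B_{2}/(2)! × [f^{(1)}(17) − f^{(1)}(10)] = 1/12 × (0.0588235 − 0.100000) = -0.00343137.
After k=1: 20.7032.
k=2: B_{4}/(4)! × [f^{(3)}(17) − f^{(3)}(10)] = −1/720 × (0.000407083 − 0.00200000) = 2.21238e-06.

S_2 ≈ 20.7032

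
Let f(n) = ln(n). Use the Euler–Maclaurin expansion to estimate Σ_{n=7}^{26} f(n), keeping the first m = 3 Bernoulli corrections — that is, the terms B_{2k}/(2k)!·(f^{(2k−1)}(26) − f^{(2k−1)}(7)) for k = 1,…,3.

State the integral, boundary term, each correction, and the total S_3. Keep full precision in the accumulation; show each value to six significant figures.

∫_7^26 ln(x) dx evaluates to 52.0891.
½[f(7) + f(26)] = ½[1.94591 + 3.25810] = 2.60200.
Integral + boundary = 54.6911.
Correction k=1: B_{2}/2! · (f^{(1)}(26) − f^{(1)}(7)) = 1/12 · (0.0384615 − 0.142857) = -0.00869963.
After k=1: 54.6824.
Correction k=2: B_{4}/4! · (f^{(3)}(26) − f^{(3)}(7)) = −1/720 · (0.000113792 − 0.00583090) = 7.94043e-06.
After k=2: 54.6825.
Correction k=3: B_{6}/6! · (f^{(5)}(26) − f^{(5)}(7)) = 1/30240 · (2.01997e-06 − 0.00142798) = -4.71546e-08.

S_3 ≈ 54.6825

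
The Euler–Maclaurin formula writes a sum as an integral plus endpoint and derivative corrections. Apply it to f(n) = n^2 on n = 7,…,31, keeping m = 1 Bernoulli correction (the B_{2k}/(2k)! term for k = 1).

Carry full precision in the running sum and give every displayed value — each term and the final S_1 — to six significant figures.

Integral: ∫_7^31 x^2 dx = 9816.00.
½[f(7) + f(31)] = ½[49.0000 + 961.000] = 505.000.
So far: 10321.0.
Correction k=1: B_{2}/2! · (f^{(1)}(31) − f^{(1)}(7)) = 1/12 · (62.0000 − 14.0000) = 4.00000.

S_1 ≈ 10325.0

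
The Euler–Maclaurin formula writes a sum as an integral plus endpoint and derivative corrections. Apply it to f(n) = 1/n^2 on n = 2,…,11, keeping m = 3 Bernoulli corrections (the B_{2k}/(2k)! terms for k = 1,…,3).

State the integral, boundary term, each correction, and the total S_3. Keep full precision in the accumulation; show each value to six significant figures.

Integral: ∫_2^11 1/x^2 dx = 0.409091.
Boundary: ½(f(2) + f(11)) = ½(0.250000 + 0.00826446) = 0.129132.
Running total after boundary: 0.538223.
Correction k=1: B_{2}/2! · (f^{(1)}(11) − f^{(1)}(2)) = 1/12 · (-0.00150263 − (-0.250000)) = 0.0207081.
Running total after k=1: 0.558931.
Correction k=2: B_{4}/4! · (f^{(3)}(11) − f^{(3)}(2)) = −1/720 · (-0.000149021 − (-0.750000)) = -0.00104146.
Running total after k=2: 0.557890.
Correction k=3: B_{6}/6! · (f^{(5)}(11) − f^{(5)}(2)) = 1/30240 · (-3.69474e-05 − (-5.62500)) = 0.000186011.

S_3 ≈ 0.558076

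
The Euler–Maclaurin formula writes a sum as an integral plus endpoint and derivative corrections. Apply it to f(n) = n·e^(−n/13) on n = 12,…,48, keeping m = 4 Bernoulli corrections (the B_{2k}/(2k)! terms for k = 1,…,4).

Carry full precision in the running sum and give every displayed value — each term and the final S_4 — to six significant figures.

S_4 ≈ 112.337

Integral: ∫_12^48 x·e^(−x/13) dx = 109.364.
Endpoint term: (f(12) + f(48))/2 = (4.76754 + 1.19589)/2 = 2.98171.
So far: 112.345.
k=1: B_{2}/(2)! × [f^{(1)}(48) − f^{(1)}(12)] = 1/12 × (-0.0670773 − 0.0305611) = -0.00813654.
Running total after k=1: 112.337.
k=2: B_{4}/(4)! × [f^{(3)}(48) − f^{(3)}(12)] = −1/720 × (-0.000102062 − 0.00488255) = 6.92307e-06.
Running total after k=2: 112.337.
k=3: B_{6}/(6)! × [f^{(5)}(48) − f^{(5)}(12)] = 1/30240 × (1.14073e-06 − 5.67116e-05) = -1.83766e-09.
Running total after k=3: 112.337.
k=4: B_{8}/(8)! × [f^{(7)}(48) − f^{(7)}(12)] = −1/1209600 × (1.70732e-08 − 5.00192e-07) = 3.99403e-13.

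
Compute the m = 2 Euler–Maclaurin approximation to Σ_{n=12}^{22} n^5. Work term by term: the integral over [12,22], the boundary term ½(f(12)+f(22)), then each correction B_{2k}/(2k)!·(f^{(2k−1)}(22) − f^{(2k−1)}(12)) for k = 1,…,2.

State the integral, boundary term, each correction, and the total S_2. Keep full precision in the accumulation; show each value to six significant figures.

∫_12^22 x^5 dx evaluates to 1.83990e+07.
Endpoint term: (f(12) + f(22))/2 = (248832 + 5.15363e+06)/2 = 2.70123e+06.
Running total after boundary: 2.11002e+07.
k=1: B_{2}/(2)! × [f^{(1)}(22) − f^{(1)}(12)] = 1/12 × (1.17128e+06 − 103680) = 88966.7.
After k=1: 2.11892e+07.
k=2: B_{4}/(4)! × [f^{(3)}(22) − f^{(3)}(12)] = −1/720 × (29040.0 − 8640.00) = -28.3333.

S_2 ≈ 2.11892e+07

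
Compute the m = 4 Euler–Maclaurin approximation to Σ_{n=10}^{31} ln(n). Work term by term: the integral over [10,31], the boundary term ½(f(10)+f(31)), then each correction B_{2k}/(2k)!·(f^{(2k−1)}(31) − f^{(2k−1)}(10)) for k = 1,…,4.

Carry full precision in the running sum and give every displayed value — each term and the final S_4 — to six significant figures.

Integral: ∫_10^31 ln(x) dx = 62.4278.
½[f(10) + f(31)] = ½[2.30259 + 3.43399] = 2.86829.
Integral + boundary = 65.2960.
Order-1 term: 1/12 · (0.0322581 − 0.100000) = -0.00564516.
After k=1: 65.2904.
Order-2 term: −1/720 · (6.71344e-05 − 0.00200000) = 2.68454e-06.
After k=2: 65.2904.
Order-3 term: 1/30240 · (8.38306e-07 − 0.000240000) = -7.90879e-09.
After k=3: 65.2904.
Order-4 term: −1/1209600 · (2.61698e-08 − 7.20000e-05) = 5.95022e-11.

S_4 ≈ 65.2904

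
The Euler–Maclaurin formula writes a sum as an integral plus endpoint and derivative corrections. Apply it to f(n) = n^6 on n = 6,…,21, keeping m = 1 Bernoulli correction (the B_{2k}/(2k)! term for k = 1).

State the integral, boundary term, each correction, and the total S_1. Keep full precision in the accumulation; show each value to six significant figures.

Integral: ∫_6^21 x^6 dx = 2.57258e+08.
Boundary: ½(f(6) + f(21)) = ½(46656.0 + 8.57661e+07) = 4.29064e+07.
Integral + boundary = 3.00165e+08.
Order-1 term: 1/12 · (2.45046e+07 − 46656.0) = 2.03816e+06.

S_1 ≈ 3.02203e+08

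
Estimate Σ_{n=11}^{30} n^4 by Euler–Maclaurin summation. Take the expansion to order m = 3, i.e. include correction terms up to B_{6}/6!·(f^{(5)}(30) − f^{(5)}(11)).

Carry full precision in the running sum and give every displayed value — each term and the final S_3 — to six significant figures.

S_3 ≈ 5.24867e+06

Integral: ∫_11^30 x^4 dx = 4.82779e+06.
Boundary: ½(f(11) + f(30)) = ½(14641.0 + 810000) = 412320.
Integral + boundary = 5.24011e+06.
k=1: B_{2}/(2)! × [f^{(1)}(30) − f^{(1)}(11)] = 1/12 × (108000 − 5324.00) = 8556.33.
Partial sum through k=1: 5.24867e+06.
k=2: B_{4}/(4)! × [f^{(3)}(30) − f^{(3)}(11)] = −1/720 × (720.000 − 264.000) = -0.633333.
Partial sum through k=2: 5.24867e+06.
k=3: B_{6}/(6)! × [f^{(5)}(30) − f^{(5)}(11)] = 1/30240 × (0.00000 − 0.00000) = 0.00000.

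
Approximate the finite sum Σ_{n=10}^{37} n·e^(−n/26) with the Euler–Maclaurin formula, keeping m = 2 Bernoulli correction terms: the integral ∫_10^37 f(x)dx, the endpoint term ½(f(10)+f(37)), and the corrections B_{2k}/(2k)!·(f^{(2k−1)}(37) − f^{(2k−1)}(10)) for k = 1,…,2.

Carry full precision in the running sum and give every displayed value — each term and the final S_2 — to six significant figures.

S_2 ≈ 250.254

The integral term ∫_10^37 x·e^(−x/26) dx = 242.436.
½[f(10) + f(37)] = ½[6.80712 + 8.91594] = 7.86153.
Integral + boundary = 250.297.
k=1: B_{2}/(2)! × [f^{(1)}(37) − f^{(1)}(10)] = 1/12 × (-0.101949 − 0.418900) = -0.0434041.
Running total after k=1: 250.254.
k=2: B_{4}/(4)! × [f^{(3)}(37) − f^{(3)}(10)] = −1/720 × (0.000562120 − 0.00263362) = 2.87708e-06.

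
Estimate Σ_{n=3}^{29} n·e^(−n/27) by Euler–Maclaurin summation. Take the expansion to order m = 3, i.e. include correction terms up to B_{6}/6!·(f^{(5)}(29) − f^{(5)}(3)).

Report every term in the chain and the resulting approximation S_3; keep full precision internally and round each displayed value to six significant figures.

S_3 ≈ 214.527

The integral term ∫_3^29 x·e^(−x/27) dx = 208.300.
Endpoint term: (f(3) + f(29))/2 = (2.68452 + 9.90680)/2 = 6.29566.
Running total after boundary: 214.595.
Order-1 term: 1/12 · (-0.0253047 − 0.795413) = -0.0683931.
Partial sum through k=1: 214.527.
Order-2 term: −1/720 · (0.000902501 − 0.00354608) = 3.67164e-06.
Partial sum through k=2: 214.527.
Order-3 term: 1/30240 · (2.52361e-06 − 8.23190e-06) = -1.88766e-10.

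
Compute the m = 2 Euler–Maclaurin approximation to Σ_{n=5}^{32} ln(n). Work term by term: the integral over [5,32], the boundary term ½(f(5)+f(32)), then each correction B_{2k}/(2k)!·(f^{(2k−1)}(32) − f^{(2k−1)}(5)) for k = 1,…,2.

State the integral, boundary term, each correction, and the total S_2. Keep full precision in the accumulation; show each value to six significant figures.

S_2 ≈ 78.3799

The integral term ∫_5^32 ln(x) dx = 75.8564.
Boundary: ½(f(5) + f(32)) = ½(1.60944 + 3.46574) = 2.53759.
So far: 78.3939.
Correction k=1: B_{2}/2! · (f^{(1)}(32) − f^{(1)}(5)) = 1/12 · (0.0312500 − 0.200000) = -0.0140625.
After k=1: 78.3799.
Correction k=2: B_{4}/4! · (f^{(3)}(32) − f^{(3)}(5)) = −1/720 · (6.10352e-05 − 0.0160000) = 2.21375e-05.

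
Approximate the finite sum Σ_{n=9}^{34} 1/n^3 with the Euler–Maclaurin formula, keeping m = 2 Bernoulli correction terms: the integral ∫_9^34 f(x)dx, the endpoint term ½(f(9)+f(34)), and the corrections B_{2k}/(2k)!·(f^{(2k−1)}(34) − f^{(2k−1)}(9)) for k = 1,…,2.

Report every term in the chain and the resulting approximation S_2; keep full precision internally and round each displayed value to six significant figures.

S_2 ≈ 0.00647667

The integral term ∫_9^34 1/x^3 dx = 0.00574031.
½[f(9) + f(34)] = ½[0.00137174 + 2.54427e-05] = 0.000698592.
So far: 0.00643891.
k=1: B_{2}/(2)! × [f^{(1)}(34) − f^{(1)}(9)] = 1/12 × (-2.24494e-06 − (-0.000457247)) = 3.79169e-05.
Running total after k=1: 0.00647682.
k=2: B_{4}/(4)! × [f^{(3)}(34) − f^{(3)}(9)] = −1/720 × (-3.88399e-08 − (-0.000112901)) = -1.56752e-07.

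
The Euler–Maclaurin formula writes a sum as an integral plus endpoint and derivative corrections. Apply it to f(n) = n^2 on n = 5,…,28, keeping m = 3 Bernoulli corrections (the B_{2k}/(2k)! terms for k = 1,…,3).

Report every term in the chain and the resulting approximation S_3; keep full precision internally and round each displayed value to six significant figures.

∫_5^28 x^2 dx evaluates to 7275.67.
Endpoint term: (f(5) + f(28))/2 = (25.0000 + 784.000)/2 = 404.500.
So far: 7680.17.
Order-1 term: 1/12 · (56.0000 − 10.0000) = 3.83333.
After k=1: 7684.00.
Order-2 term: −1/720 · (0.00000 − 0.00000) = 0.00000.
After k=2: 7684.00.
Order-3 term: 1/30240 · (0.00000 − 0.00000) = 0.00000.

S_3 ≈ 7684.00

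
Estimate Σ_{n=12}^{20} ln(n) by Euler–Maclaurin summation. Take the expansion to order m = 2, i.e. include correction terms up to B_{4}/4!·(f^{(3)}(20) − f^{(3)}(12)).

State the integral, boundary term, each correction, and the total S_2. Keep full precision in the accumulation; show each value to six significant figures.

The integral term ∫_12^20 ln(x) dx = 22.0958.
Boundary: ½(f(12) + f(20)) = ½(2.48491 + 2.99573) = 2.74032.
Integral + boundary = 24.8361.
Correction k=1: B_{2}/2! · (f^{(1)}(20) − f^{(1)}(12)) = 1/12 · (0.0500000 − 0.0833333) = -0.00277778.
Running total after k=1: 24.8333.
Correction k=2: B_{4}/4! · (f^{(3)}(20) − f^{(3)}(12)) = −1/720 · (0.000250000 − 0.00115741) = 1.26029e-06.

S_2 ≈ 24.8333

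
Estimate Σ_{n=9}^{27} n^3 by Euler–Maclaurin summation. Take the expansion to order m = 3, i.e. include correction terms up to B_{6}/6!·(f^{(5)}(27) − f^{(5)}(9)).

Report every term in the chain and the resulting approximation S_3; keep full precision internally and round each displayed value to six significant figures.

S_3 ≈ 141588

The integral term ∫_9^27 x^3 dx = 131220.
½[f(9) + f(27)] = ½[729.000 + 19683.0] = 10206.0.
So far: 141426.
Order-1 term: 1/12 · (2187.00 − 243.000) = 162.000.
Running total after k=1: 141588.
Order-2 term: −1/720 · (6.00000 − 6.00000) = 0.00000.
Running total after k=2: 141588.
Order-3 term: 1/30240 · (0.00000 − 0.00000) = 0.00000.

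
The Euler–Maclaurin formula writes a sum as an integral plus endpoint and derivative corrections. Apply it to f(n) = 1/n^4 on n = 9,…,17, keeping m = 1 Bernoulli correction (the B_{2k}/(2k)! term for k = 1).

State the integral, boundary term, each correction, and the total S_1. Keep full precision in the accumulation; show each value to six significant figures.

S_1 ≈ 0.000477005

The integral term ∫_9^17 1/x^4 dx = 0.000389400.
Boundary: ½(f(9) + f(17)) = ½(0.000152416 + 1.19730e-05) = 8.21944e-05.
Integral + boundary = 0.000471595.
Correction k=1: B_{2}/2! · (f^{(1)}(17) − f^{(1)}(9)) = 1/12 · (-2.81719e-06 − (-6.77404e-05)) = 5.41026e-06.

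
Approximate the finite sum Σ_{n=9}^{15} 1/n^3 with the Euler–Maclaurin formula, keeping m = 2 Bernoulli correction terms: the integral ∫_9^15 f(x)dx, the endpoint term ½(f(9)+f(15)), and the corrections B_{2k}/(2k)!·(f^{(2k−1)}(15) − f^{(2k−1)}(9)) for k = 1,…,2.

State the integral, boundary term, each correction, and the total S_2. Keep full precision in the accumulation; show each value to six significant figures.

∫_9^15 1/x^3 dx evaluates to 0.00395062.
½[f(9) + f(15)] = ½[0.00137174 + 0.000296296] = 0.000834019.
Integral + boundary = 0.00478464.
Correction k=1: B_{2}/2! · (f^{(1)}(15) − f^{(1)}(9)) = 1/12 · (-5.92593e-05 − (-0.000457247)) = 3.31657e-05.
Running total after k=1: 0.00481780.
Correction k=2: B_{4}/4! · (f^{(3)}(15) − f^{(3)}(9)) = −1/720 · (-5.26749e-06 − (-0.000112901)) = -1.49490e-07.

S_2 ≈ 0.00481765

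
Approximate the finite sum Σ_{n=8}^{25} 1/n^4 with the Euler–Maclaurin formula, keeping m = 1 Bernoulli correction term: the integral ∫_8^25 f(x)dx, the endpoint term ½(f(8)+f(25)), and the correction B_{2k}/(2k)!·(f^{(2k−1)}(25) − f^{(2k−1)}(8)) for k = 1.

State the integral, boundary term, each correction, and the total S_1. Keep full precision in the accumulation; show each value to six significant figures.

Integral: ∫_8^25 1/x^4 dx = 0.000629708.
Endpoint term: (f(8) + f(25))/2 = (0.000244141 + 2.56000e-06)/2 = 0.000123350.
So far: 0.000753059.
k=1: B_{2}/(2)! × [f^{(1)}(25) − f^{(1)}(8)] = 1/12 × (-4.09600e-07 − (-0.000122070)) = 1.01384e-05.

S_1 ≈ 0.000763197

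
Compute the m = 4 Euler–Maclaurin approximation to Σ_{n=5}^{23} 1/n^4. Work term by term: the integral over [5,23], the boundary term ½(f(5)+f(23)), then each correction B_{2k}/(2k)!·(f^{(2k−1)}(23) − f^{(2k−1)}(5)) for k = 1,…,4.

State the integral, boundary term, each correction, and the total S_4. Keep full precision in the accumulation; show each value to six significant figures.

∫_5^23 1/x^4 dx evaluates to 0.00263927.
Endpoint term: (f(5) + f(23))/2 = (0.00160000 + 3.57346e-06)/2 = 0.000801787.
Integral + boundary = 0.00344106.
k=1: B_{2}/(2)! × [f^{(1)}(23) − f^{(1)}(5)] = 1/12 × (-6.21471e-07 − (-0.00128000)) = 0.000106615.
Running total after k=1: 0.00354767.
k=2: B_{4}/(4)! × [f^{(3)}(23) − f^{(3)}(5)] = −1/720 × (-3.52441e-08 − (-0.00153600)) = -2.13328e-06.
Running total after k=2: 0.00354554.
k=3: B_{6}/(6)! × [f^{(5)}(23) − f^{(5)}(5)] = 1/30240 × (-3.73094e-09 − (-0.00344064)) = 1.13778e-07.
Running total after k=3: 0.00354565.
k=4: B_{8}/(8)! × [f^{(7)}(23) − f^{(7)}(5)] = −1/1209600 × (-6.34754e-10 − (-0.0123863)) = -1.02400e-08.

S_4 ≈ 0.00354564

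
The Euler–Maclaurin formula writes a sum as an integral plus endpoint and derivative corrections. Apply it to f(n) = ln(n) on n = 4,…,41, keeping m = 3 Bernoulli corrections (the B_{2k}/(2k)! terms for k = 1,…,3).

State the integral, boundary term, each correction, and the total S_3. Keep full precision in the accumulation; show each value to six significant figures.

∫_4^41 ln(x) dx evaluates to 109.711.
Boundary: ½(f(4) + f(41)) = ½(1.38629 + 3.71357) = 2.54993.
Integral + boundary = 112.261.
Order-1 term: 1/12 · (0.0243902 − 0.250000) = -0.0188008.
After k=1: 112.242.
Order-2 term: −1/720 · (2.90187e-05 − 0.0312500) = 4.33625e-05.
After k=2: 112.242.
Order-3 term: 1/30240 · (2.07153e-07 − 0.0234375) = -7.75043e-07.

S_3 ≈ 112.242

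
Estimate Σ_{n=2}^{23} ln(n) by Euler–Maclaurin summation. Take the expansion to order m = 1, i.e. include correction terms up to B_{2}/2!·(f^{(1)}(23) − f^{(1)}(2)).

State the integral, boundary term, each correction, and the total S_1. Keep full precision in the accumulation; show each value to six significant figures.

The integral term ∫_2^23 ln(x) dx = 49.7301.
Boundary: ½(f(2) + f(23)) = ½(0.693147 + 3.13549) = 1.91432.
So far: 51.6444.
Correction k=1: B_{2}/2! · (f^{(1)}(23) − f^{(1)}(2)) = 1/12 · (0.0434783 − 0.500000) = -0.0380435.

S_1 ≈ 51.6063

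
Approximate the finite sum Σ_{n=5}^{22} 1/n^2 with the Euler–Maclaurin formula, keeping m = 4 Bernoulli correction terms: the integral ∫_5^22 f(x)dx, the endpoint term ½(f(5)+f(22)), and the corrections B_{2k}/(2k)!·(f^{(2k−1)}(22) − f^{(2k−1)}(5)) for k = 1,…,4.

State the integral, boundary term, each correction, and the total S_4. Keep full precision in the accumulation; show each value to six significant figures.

The integral term ∫_5^22 1/x^2 dx = 0.154545.
Boundary: ½(f(5) + f(22)) = ½(0.0400000 + 0.00206612) = 0.0210331.
So far: 0.175579.
k=1: B_{2}/(2)! × [f^{(1)}(22) − f^{(1)}(5)] = 1/12 × (-0.000187829 − (-0.0160000)) = 0.00131768.
Running total after k=1: 0.176896.
k=2: B_{4}/(4)! × [f^{(3)}(22) − f^{(3)}(5)] = −1/720 × (-4.65691e-06 − (-0.00768000)) = -1.06602e-05.
Running total after k=2: 0.176886.
k=3: B_{6}/(6)! × [f^{(5)}(22) − f^{(5)}(5)] = 1/30240 × (-2.88651e-07 − (-0.00921600)) = 3.04752e-07.
Running total after k=3: 0.176886.
k=4: B_{8}/(8)! × [f^{(7)}(22) − f^{(7)}(5)] = −1/1209600 × (-3.33977e-08 − (-0.0206438)) = -1.70666e-08.

S_4 ≈ 0.176886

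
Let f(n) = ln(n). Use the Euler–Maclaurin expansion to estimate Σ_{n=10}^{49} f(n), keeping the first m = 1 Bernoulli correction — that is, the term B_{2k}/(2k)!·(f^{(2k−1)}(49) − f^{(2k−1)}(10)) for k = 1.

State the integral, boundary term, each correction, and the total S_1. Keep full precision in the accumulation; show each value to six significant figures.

S_1 ≈ 131.764

The integral term ∫_10^49 ln(x) dx = 128.673.
Endpoint term: (f(10) + f(49))/2 = (2.30259 + 3.89182)/2 = 3.09720.
Running total after boundary: 131.771.
Order-1 term: 1/12 · (0.0204082 − 0.100000) = -0.00663265.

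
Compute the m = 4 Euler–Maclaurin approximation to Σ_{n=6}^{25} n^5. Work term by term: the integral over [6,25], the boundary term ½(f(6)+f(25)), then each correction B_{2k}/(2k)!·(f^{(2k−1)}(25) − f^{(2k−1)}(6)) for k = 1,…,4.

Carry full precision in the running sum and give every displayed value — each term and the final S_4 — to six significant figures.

Integral: ∫_6^25 x^5 dx = 4.06823e+07.
Boundary: ½(f(6) + f(25)) = ½(7776.00 + 9.76562e+06) = 4.88670e+06.
Integral + boundary = 4.55690e+07.
Correction k=1: B_{2}/2! · (f^{(1)}(25) − f^{(1)}(6)) = 1/12 · (1.95312e+06 − 6480.00) = 162220.
Partial sum through k=1: 4.57312e+07.
Correction k=2: B_{4}/4! · (f^{(3)}(25) − f^{(3)}(6)) = −1/720 · (37500.0 − 2160.00) = -49.0833.
Partial sum through k=2: 4.57312e+07.
Correction k=3: B_{6}/6! · (f^{(5)}(25) − f^{(5)}(6)) = 1/30240 · (120.000 − 120.000) = 0.00000.
Partial sum through k=3: 4.57312e+07.
Correction k=4: B_{8}/8! · (f^{(7)}(25) − f^{(7)}(6)) = −1/1209600 · (0.00000 − 0.00000) = 0.00000.

S_4 ≈ 4.57312e+07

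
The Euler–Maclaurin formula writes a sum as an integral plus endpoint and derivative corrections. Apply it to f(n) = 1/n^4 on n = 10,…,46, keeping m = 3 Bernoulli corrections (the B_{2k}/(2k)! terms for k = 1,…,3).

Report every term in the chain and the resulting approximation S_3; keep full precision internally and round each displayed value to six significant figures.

The integral term ∫_10^46 1/x^4 dx = 0.000329909.
½[f(10) + f(46)] = ½[0.000100000 + 2.23341e-07] = 5.01117e-05.
So far: 0.000380020.
Order-1 term: 1/12 · (-1.94210e-08 − (-4.00000e-05)) = 3.33171e-06.
After k=1: 0.000383352.
Order-2 term: −1/720 · (-2.75345e-10 − (-1.20000e-05)) = -1.66663e-08.
After k=2: 0.000383335.
Order-3 term: 1/30240 · (-7.28700e-12 − (-6.72000e-06)) = 2.22222e-10.

S_3 ≈ 0.000383336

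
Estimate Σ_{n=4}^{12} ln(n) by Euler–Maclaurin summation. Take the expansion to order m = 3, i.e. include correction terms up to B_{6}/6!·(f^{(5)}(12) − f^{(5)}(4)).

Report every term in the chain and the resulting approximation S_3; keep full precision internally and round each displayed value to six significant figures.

S_3 ≈ 18.1955

Integral: ∫_4^12 ln(x) dx = 16.2737.
½[f(4) + f(12)] = ½[1.38629 + 2.48491] = 1.93560.
Integral + boundary = 18.2093.
Correction k=1: B_{2}/2! · (f^{(1)}(12) − f^{(1)}(4)) = 1/12 · (0.0833333 − 0.250000) = -0.0138889.
After k=1: 18.1954.
Correction k=2: B_{4}/4! · (f^{(3)}(12) − f^{(3)}(4)) = −1/720 · (0.00115741 − 0.0312500) = 4.17953e-05.
After k=2: 18.1955.
Correction k=3: B_{6}/6! · (f^{(5)}(12) − f^{(5)}(4)) = 1/30240 · (9.64506e-05 − 0.0234375) = -7.71860e-07.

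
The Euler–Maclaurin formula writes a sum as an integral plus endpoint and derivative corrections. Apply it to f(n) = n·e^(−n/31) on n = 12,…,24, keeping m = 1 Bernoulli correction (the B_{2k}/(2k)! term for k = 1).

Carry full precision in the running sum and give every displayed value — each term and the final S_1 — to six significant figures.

Integral: ∫_12^24 x·e^(−x/31) dx = 119.007.
½[f(12) + f(24)] = ½[8.14830 + 11.0658] = 9.60706.
Integral + boundary = 128.614.
Correction k=1: B_{2}/2! · (f^{(1)}(24) − f^{(1)}(12)) = 1/12 · (0.104114 − 0.416177) = -0.0260053.

S_1 ≈ 128.588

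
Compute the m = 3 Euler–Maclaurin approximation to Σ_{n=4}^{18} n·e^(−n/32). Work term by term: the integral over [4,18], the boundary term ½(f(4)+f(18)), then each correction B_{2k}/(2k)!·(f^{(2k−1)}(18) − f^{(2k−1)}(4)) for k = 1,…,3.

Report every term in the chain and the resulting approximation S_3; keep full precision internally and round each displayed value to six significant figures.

The integral term ∫_4^18 x·e^(−x/32) dx = 104.984.
½[f(4) + f(18)] = ½[3.52999 + 10.2561] = 6.89304.
Running total after boundary: 111.877.
k=1: B_{2}/(2)! × [f^{(1)}(18) − f^{(1)}(4)] = 1/12 × (0.249280 − 0.772185) = -0.0435754.
After k=1: 111.833.
k=2: B_{4}/(4)! × [f^{(3)}(18) − f^{(3)}(4)] = −1/720 × (0.00135629 − 0.00247771) = 1.55753e-06.
After k=2: 111.833.
k=3: B_{6}/(6)! × [f^{(5)}(18) − f^{(5)}(4)] = 1/30240 × (2.41128e-06 − 4.10287e-06) = -5.59388e-11.

S_3 ≈ 111.833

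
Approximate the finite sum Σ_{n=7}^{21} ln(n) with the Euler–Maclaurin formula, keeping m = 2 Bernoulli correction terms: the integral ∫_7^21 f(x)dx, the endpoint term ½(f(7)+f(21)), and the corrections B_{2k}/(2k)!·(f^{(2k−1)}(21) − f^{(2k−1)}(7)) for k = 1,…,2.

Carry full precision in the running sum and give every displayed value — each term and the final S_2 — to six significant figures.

S_2 ≈ 38.8009

The integral term ∫_7^21 ln(x) dx = 36.3136.
Boundary: ½(f(7) + f(21)) = ½(1.94591 + 3.04452) = 2.49522.
Running total after boundary: 38.8088.
Correction k=1: B_{2}/2! · (f^{(1)}(21) − f^{(1)}(7)) = 1/12 · (0.0476190 − 0.142857) = -0.00793651.
Running total after k=1: 38.8009.
Correction k=2: B_{4}/4! · (f^{(3)}(21) − f^{(3)}(7)) = −1/720 · (0.000215959 − 0.00583090) = 7.79853e-06.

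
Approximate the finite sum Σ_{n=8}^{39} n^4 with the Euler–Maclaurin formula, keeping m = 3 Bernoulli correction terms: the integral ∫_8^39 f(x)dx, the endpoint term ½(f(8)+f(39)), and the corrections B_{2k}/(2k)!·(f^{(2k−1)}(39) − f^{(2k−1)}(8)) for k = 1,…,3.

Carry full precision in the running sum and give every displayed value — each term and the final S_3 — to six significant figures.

S_3 ≈ 1.92167e+07

The integral term ∫_8^39 x^4 dx = 1.80383e+07.
Endpoint term: (f(8) + f(39))/2 = (4096.00 + 2.31344e+06)/2 = 1.15877e+06.
Integral + boundary = 1.91971e+07.
Correction k=1: B_{2}/2! · (f^{(1)}(39) − f^{(1)}(8)) = 1/12 · (237276 − 2048.00) = 19602.3.
Partial sum through k=1: 1.92167e+07.
Correction k=2: B_{4}/4! · (f^{(3)}(39) − f^{(3)}(8)) = −1/720 · (936.000 − 192.000) = -1.03333.
Partial sum through k=2: 1.92167e+07.
Correction k=3: B_{6}/6! · (f^{(5)}(39) − f^{(5)}(8)) = 1/30240 · (0.00000 − 0.00000) = 0.00000.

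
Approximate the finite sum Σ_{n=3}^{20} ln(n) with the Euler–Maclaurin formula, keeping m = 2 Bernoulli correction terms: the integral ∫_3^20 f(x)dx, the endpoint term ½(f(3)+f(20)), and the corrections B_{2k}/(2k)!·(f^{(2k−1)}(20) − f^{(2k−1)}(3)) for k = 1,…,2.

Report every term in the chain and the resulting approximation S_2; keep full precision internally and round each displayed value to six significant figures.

The integral term ∫_3^20 ln(x) dx = 39.6188.
Endpoint term: (f(3) + f(20))/2 = (1.09861 + 2.99573)/2 = 2.04717.
So far: 41.6660.
Correction k=1: B_{2}/2! · (f^{(1)}(20) − f^{(1)}(3)) = 1/12 · (0.0500000 − 0.333333) = -0.0236111.
Running total after k=1: 41.6424.
Correction k=2: B_{4}/4! · (f^{(3)}(20) − f^{(3)}(3)) = −1/720 · (0.000250000 − 0.0740741) = 0.000102533.

S_2 ≈ 41.6425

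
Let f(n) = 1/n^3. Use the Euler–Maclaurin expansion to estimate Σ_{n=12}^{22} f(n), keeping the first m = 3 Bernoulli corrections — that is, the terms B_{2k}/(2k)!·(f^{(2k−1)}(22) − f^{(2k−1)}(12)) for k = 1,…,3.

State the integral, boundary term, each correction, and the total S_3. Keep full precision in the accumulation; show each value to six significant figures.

Integral: ∫_12^22 1/x^3 dx = 0.00243916.
Boundary: ½(f(12) + f(22)) = ½(0.000578704 + 9.39144e-05) = 0.000336309.
Integral + boundary = 0.00277547.
k=1: B_{2}/(2)! × [f^{(1)}(22) − f^{(1)}(12)] = 1/12 × (-1.28065e-05 − (-0.000144676)) = 1.09891e-05.
Partial sum through k=1: 0.00278646.
k=2: B_{4}/(4)! × [f^{(3)}(22) − f^{(3)}(12)] = −1/720 × (-5.29194e-07 − (-2.00939e-05)) = -2.71732e-08.
Partial sum through k=2: 0.00278644.
k=3: B_{6}/(6)! × [f^{(5)}(22) − f^{(5)}(12)] = 1/30240 × (-4.59218e-08 − (-5.86071e-06)) = 1.92288e-10.

S_3 ≈ 0.00278644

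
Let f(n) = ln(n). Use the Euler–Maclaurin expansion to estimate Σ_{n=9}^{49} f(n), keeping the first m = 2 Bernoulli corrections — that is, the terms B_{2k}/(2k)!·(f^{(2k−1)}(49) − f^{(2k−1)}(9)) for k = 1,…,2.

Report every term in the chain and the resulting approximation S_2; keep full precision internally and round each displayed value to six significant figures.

S_2 ≈ 133.961

∫_9^49 ln(x) dx evaluates to 130.924.
Boundary: ½(f(9) + f(49)) = ½(2.19722 + 3.89182) = 3.04452.
Integral + boundary = 133.969.
Correction k=1: B_{2}/2! · (f^{(1)}(49) − f^{(1)}(9)) = 1/12 · (0.0204082 − 0.111111) = -0.00755858.
Running total after k=1: 133.961.
Correction k=2: B_{4}/4! · (f^{(3)}(49) − f^{(3)}(9)) = −1/720 · (1.69997e-05 − 0.00274348) = 3.78678e-06.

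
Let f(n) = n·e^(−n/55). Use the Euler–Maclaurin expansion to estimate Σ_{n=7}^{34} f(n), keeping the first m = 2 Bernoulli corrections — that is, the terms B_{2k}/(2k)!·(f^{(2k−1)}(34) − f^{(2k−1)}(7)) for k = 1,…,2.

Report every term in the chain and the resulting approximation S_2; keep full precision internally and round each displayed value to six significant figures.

S_2 ≈ 376.649

∫_7^34 x·e^(−x/55) dx evaluates to 364.453.
½[f(7) + f(34)] = ½[6.16345 + 18.3234] = 12.2434.
Running total after boundary: 376.696.
k=1: B_{2}/(2)! × [f^{(1)}(34) − f^{(1)}(7)] = 1/12 × (0.205771 − 0.768431) = -0.0468883.
Running total after k=1: 376.649.
k=2: B_{4}/(4)! × [f^{(3)}(34) − f^{(3)}(7)] = −1/720 × (0.000424336 − 0.000836171) = 5.71993e-07.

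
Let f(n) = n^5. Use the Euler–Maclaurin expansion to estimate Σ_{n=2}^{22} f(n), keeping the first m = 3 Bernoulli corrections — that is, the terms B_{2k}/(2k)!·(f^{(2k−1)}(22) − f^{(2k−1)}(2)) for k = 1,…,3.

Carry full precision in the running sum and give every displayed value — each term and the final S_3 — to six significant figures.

Integral: ∫_2^22 x^5 dx = 1.88966e+07.
½[f(2) + f(22)] = ½[32.0000 + 5.15363e+06] = 2.57683e+06.
Running total after boundary: 2.14735e+07.
Correction k=1: B_{2}/2! · (f^{(1)}(22) − f^{(1)}(2)) = 1/12 · (1.17128e+06 − 80.0000) = 97600.0.
Running total after k=1: 2.15711e+07.
Correction k=2: B_{4}/4! · (f^{(3)}(22) − f^{(3)}(2)) = −1/720 · (29040.0 − 240.000) = -40.0000.
Running total after k=2: 2.15710e+07.
Correction k=3: B_{6}/6! · (f^{(5)}(22) − f^{(5)}(2)) = 1/30240 · (120.000 − 120.000) = 0.00000.

S_3 ≈ 2.15710e+07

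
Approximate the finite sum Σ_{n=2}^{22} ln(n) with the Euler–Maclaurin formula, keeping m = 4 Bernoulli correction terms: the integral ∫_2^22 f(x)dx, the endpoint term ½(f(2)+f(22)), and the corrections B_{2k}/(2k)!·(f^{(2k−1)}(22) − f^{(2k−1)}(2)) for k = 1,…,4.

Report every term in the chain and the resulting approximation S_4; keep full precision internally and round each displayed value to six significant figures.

S_4 ≈ 48.4712

Integral: ∫_2^22 ln(x) dx = 46.6166.
½[f(2) + f(22)] = ½[0.693147 + 3.09104] = 1.89209.
Integral + boundary = 48.5087.
Order-1 term: 1/12 · (0.0454545 − 0.500000) = -0.0378788.
Running total after k=1: 48.4709.
Order-2 term: −1/720 · (0.000187829 − 0.250000) = 0.000346961.
Running total after k=2: 48.4712.
Order-3 term: 1/30240 · (4.65691e-06 − 0.750000) = -2.48014e-05.
Running total after k=3: 48.4712.
Order-4 term: −1/1209600 · (2.88651e-07 − 5.62500) = 4.65030e-06.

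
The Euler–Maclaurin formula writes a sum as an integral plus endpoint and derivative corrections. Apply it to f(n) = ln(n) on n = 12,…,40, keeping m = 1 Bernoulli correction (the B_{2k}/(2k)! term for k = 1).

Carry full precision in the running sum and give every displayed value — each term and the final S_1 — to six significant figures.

S_1 ≈ 92.8183

∫_12^40 ln(x) dx evaluates to 89.7363.
Endpoint term: (f(12) + f(40))/2 = (2.48491 + 3.68888)/2 = 3.08689.
Running total after boundary: 92.8232.
k=1: B_{2}/(2)! × [f^{(1)}(40) − f^{(1)}(12)] = 1/12 × (0.0250000 − 0.0833333) = -0.00486111.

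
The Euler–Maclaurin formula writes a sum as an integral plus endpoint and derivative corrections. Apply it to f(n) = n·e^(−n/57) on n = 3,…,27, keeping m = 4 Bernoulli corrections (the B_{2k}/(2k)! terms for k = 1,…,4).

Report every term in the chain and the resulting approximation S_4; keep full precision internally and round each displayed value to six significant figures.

∫_3^27 x·e^(−x/57) dx evaluates to 263.149.
Endpoint term: (f(3) + f(27))/2 = (2.84619 + 16.8130)/2 = 9.82960.
Running total after boundary: 272.978.
k=1: B_{2}/(2)! × [f^{(1)}(27) − f^{(1)}(3)] = 1/12 × (0.327739 − 0.898796) = -0.0475881.
Partial sum through k=1: 272.931.
k=2: B_{4}/(4)! × [f^{(3)}(27) − f^{(3)}(3)] = −1/720 × (0.000484194 − 0.000860651) = 5.22857e-07.
Partial sum through k=2: 272.931.
k=3: B_{6}/(6)! × [f^{(5)}(27) − f^{(5)}(3)] = 1/30240 × (2.67010e-07 − 4.44649e-07) = -5.87431e-12.
Partial sum through k=3: 272.931.
k=4: B_{8}/(8)! × [f^{(7)}(27) − f^{(7)}(3)] = −1/1209600 × (1.18495e-10 − 1.92182e-10) = 6.09187e-17.

S_4 ≈ 272.931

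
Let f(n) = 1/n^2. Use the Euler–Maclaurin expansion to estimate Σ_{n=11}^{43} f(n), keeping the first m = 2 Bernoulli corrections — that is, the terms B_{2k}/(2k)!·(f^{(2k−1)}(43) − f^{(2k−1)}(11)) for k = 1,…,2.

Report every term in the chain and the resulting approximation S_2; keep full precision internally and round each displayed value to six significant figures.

The integral term ∫_11^43 1/x^2 dx = 0.0676533.
Boundary: ½(f(11) + f(43)) = ½(0.00826446 + 0.000540833) = 0.00440265.
So far: 0.0720559.
k=1: B_{2}/(2)! × [f^{(1)}(43) − f^{(1)}(11)] = 1/12 × (-2.51550e-05 − (-0.00150263)) = 0.000123123.
Partial sum through k=1: 0.0721790.
k=2: B_{4}/(4)! × [f^{(3)}(43) − f^{(3)}(11)] = −1/720 × (-1.63256e-07 − (-0.000149021)) = -2.06747e-07.

S_2 ≈ 0.0721788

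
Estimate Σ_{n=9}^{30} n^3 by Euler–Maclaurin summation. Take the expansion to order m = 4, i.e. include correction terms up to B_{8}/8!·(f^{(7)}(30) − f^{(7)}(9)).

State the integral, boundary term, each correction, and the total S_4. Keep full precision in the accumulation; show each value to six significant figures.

Integral: ∫_9^30 x^3 dx = 200860.
Boundary: ½(f(9) + f(30)) = ½(729.000 + 27000.0) = 13864.5.
Integral + boundary = 214724.
Correction k=1: B_{2}/2! · (f^{(1)}(30) − f^{(1)}(9)) = 1/12 · (2700.00 − 243.000) = 204.750.
Partial sum through k=1: 214929.
Correction k=2: B_{4}/4! · (f^{(3)}(30) − f^{(3)}(9)) = −1/720 · (6.00000 − 6.00000) = 0.00000.
Partial sum through k=2: 214929.
Correction k=3: B_{6}/6! · (f^{(5)}(30) − f^{(5)}(9)) = 1/30240 · (0.00000 − 0.00000) = 0.00000.
Partial sum through k=3: 214929.
Correction k=4: B_{8}/8! · (f^{(7)}(30) − f^{(7)}(9)) = −1/1209600 · (0.00000 − 0.00000) = 0.00000.

S_4 ≈ 214929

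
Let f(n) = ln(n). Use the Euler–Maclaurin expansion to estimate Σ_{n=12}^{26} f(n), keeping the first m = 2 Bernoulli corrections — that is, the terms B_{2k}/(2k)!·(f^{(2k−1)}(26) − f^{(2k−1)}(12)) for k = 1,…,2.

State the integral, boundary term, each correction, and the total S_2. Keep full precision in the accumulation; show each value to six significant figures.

∫_12^26 ln(x) dx evaluates to 40.8916.
½[f(12) + f(26)] = ½[2.48491 + 3.25810] = 2.87150.
So far: 43.7631.
Correction k=1: B_{2}/2! · (f^{(1)}(26) − f^{(1)}(12)) = 1/12 · (0.0384615 − 0.0833333) = -0.00373932.
After k=1: 43.7594.
Correction k=2: B_{4}/4! · (f^{(3)}(26) − f^{(3)}(12)) = −1/720 · (0.000113792 − 0.00115741) = 1.44947e-06.

S_2 ≈ 43.7594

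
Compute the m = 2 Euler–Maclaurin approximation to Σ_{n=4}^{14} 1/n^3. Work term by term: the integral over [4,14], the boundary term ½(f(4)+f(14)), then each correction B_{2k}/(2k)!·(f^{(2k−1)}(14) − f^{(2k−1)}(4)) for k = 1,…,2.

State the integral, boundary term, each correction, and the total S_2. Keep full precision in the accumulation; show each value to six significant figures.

∫_4^14 1/x^3 dx evaluates to 0.0286990.
Boundary: ½(f(4) + f(14)) = ½(0.0156250 + 0.000364431) = 0.00799472.
Running total after boundary: 0.0366937.
Order-1 term: 1/12 · (-7.80925e-05 − (-0.0117188)) = 0.000970055.
After k=1: 0.0376638.
Order-2 term: −1/720 · (-7.96862e-06 − (-0.0146484)) = -2.03340e-05.

S_2 ≈ 0.0376434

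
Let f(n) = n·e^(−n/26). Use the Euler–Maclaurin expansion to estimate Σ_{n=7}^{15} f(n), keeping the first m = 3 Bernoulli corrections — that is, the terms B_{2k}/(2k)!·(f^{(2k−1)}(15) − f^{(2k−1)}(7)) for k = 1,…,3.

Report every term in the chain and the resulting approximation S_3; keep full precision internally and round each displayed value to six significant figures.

Integral: ∫_7^15 x·e^(−x/26) dx = 56.7927.
Boundary: ½(f(7) + f(15)) = ½(5.34777 + 8.42436) = 6.88606.
Running total after boundary: 63.6787.
k=1: B_{2}/(2)! × [f^{(1)}(15) − f^{(1)}(7)] = 1/12 × (0.237610 − 0.558284) = -0.0267228.
Running total after k=1: 63.6520.
k=2: B_{4}/(4)! × [f^{(3)}(15) − f^{(3)}(7)] = −1/720 × (0.00201310 − 0.00308612) = 1.49030e-06.
Running total after k=2: 63.6520.
k=3: B_{6}/(6)! × [f^{(5)}(15) − f^{(5)}(7)] = 1/30240 × (5.43596e-06 − 7.90884e-06) = -8.17751e-11.

S_3 ≈ 63.6520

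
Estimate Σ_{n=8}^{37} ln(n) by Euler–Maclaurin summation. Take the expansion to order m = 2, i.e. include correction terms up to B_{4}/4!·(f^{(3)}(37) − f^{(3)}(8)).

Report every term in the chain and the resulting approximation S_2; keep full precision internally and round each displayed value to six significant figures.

Integral: ∫_8^37 ln(x) dx = 87.9684.
Endpoint term: (f(8) + f(37))/2 = (2.07944 + 3.61092)/2 = 2.84518.
Integral + boundary = 90.8136.
Order-1 term: 1/12 · (0.0270270 − 0.125000) = -0.00816441.
Running total after k=1: 90.8054.
Order-2 term: −1/720 · (3.94843e-05 − 0.00390625) = 5.37051e-06.

S_2 ≈ 90.8055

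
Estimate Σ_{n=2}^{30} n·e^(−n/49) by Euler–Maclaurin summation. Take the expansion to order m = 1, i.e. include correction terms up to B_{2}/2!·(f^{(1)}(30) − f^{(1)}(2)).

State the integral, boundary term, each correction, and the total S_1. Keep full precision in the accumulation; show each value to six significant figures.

S_1 ≈ 309.492

The integral term ∫_2^30 x·e^(−x/49) dx = 300.459.
Endpoint term: (f(2) + f(30))/2 = (1.92001 + 16.2640)/2 = 9.09199.
Integral + boundary = 309.551.
k=1: B_{2}/(2)! × [f^{(1)}(30) − f^{(1)}(2)] = 1/12 × (0.210215 − 0.920822) = -0.0592172.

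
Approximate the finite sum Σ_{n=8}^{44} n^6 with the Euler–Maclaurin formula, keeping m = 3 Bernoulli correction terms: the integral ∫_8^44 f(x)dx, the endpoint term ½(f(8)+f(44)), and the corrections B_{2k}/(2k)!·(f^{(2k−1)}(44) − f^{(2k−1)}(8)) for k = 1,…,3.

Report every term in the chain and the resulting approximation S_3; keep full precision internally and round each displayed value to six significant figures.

Integral: ∫_8^44 x^6 dx = 4.56108e+10.
Boundary: ½(f(8) + f(44)) = ½(262144 + 7.25631e+09) = 3.62829e+09.
So far: 4.92391e+10.
k=1: B_{2}/(2)! × [f^{(1)}(44) − f^{(1)}(8)] = 1/12 × (9.89497e+08 − 196608) = 8.24417e+07.
After k=1: 4.93215e+10.
k=2: B_{4}/(4)! × [f^{(3)}(44) − f^{(3)}(8)] = −1/720 × (1.02221e+07 − 61440.0) = -14112.0.
After k=2: 4.93215e+10.
k=3: B_{6}/(6)! × [f^{(5)}(44) − f^{(5)}(8)] = 1/30240 × (31680.0 − 5760.00) = 0.857143.

S_3 ≈ 4.93215e+10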